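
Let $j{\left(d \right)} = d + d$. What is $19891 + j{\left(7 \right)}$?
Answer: $19905$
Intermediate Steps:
$j{\left(d \right)} = 2 d$
$19891 + j{\left(7 \right)} = 19891 + 2 \cdot 7 = 19891 + 14 = 19905$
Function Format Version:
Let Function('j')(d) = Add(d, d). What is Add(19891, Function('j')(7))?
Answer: 19905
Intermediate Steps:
Function('j')(d) = Mul(2, d)
Add(19891, Function('j')(7)) = Add(19891, Mul(2, 7)) = Add(19891, 14) = 19905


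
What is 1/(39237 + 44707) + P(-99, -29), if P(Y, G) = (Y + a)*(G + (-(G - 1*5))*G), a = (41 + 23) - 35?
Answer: 5964221201/83944 ≈ 71050.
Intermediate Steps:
a = 29 (a = 64 - 35 = 29)
P(Y, G) = (29 + Y)*(G + G*(5 - G)) (P(Y, G) = (Y + 29)*(G + (-(G - 1*5))*G) = (29 + Y)*(G + (-(G - 5))*G) = (29 + Y)*(G + (-(-5 + G))*G) = (29 + Y)*(G + (5 - G)*G) = (29 + Y)*(G + G*(5 - G)))
1/(39237 + 44707) + P(-99, -29) = 1/(39237 + 44707) - 29*(174 - 29*(-29) + 6*(-99) - 1*(-29)*(-99)) = 1/83944 - 29*(174 + 841 - 594 - 2871) = 1/83944 - 29*(-2450) = 1/83944 + 71050 = 5964221201/83944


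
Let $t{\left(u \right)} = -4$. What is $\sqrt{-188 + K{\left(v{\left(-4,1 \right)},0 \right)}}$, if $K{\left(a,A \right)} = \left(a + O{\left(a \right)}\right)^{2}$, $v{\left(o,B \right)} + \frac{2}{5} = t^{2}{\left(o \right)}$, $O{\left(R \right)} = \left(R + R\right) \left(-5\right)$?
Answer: $\frac{2 \sqrt{122026}}{5} \approx 139.73$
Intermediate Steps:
$O{\left(R \right)} = - 10 R$ ($O{\left(R \right)} = 2 R \left(-5\right) = - 10 R$)
$v{\left(o,B \right)} = \frac{78}{5}$ ($v{\left(o,B \right)} = - \frac{2}{5} + \left(-4\right)^{2} = - \frac{2}{5} + 16 = \frac{78}{5}$)
$K{\left(a,A \right)} = 81 a^{2}$ ($K{\left(a,A \right)} = \left(a - 10 a\right)^{2} = \left(- 9 a\right)^{2} = 81 a^{2}$)
$\sqrt{-188 + K{\left(v{\left(-4,1 \right)},0 \right)}} = \sqrt{-188 + 81 \left(\frac{78}{5}\right)^{2}} = \sqrt{-188 + 81 \cdot \frac{6084}{25}} = \sqrt{-188 + \frac{492804}{25}} = \sqrt{\frac{488104}{25}} = \frac{2 \sqrt{122026}}{5}$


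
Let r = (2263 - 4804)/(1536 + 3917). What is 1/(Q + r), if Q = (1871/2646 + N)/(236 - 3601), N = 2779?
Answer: -1387210482/1792340513 ≈ -0.77397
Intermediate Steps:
r = -363/779 (r = -2541/5453 = -2541*1/5453 = -363/779 ≈ -0.46598)
Q = -1471021/1780758 (Q = (1871/2646 + 2779)/(236 - 3601) = (1871*(1/2646) + 2779)/(-3365) = (1871/2646 + 2779)*(-1/3365) = (7355105/2646)*(-1/3365) = -1471021/1780758 ≈ -0.82606)
1/(Q + r) = 1/(-1471021/1780758 - 363/779) = 1/(-1792340513/1387210482) = -1387210482/1792340513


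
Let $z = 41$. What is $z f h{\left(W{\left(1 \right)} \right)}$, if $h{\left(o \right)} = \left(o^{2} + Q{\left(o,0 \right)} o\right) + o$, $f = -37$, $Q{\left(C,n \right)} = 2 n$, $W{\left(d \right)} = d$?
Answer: $-3034$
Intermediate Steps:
$h{\left(o \right)} = o + o^{2}$ ($h{\left(o \right)} = \left(o^{2} + 2 \cdot 0 o\right) + o = \left(o^{2} + 0 o\right) + o = \left(o^{2} + 0\right) + o = o^{2} + o = o + o^{2}$)
$z f h{\left(W{\left(1 \right)} \right)} = 41 \left(-37\right) 1 \left(1 + 1\right) = - 1517 \cdot 1 \cdot 2 = \left(-1517\right) 2 = -3034$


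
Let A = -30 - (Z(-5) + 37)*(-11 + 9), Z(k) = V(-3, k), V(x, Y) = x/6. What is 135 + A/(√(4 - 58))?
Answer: 135 - 43*I*√6/18 ≈ 135.0 - 5.8516*I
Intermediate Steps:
V(x, Y) = x/6 (V(x, Y) = x*(⅙) = x/6)
Z(k) = -½ (Z(k) = (⅙)*(-3) = -½)
A = 43 (A = -30 - (-½ + 37)*(-11 + 9) = -30 - 73*(-2)/2 = -30 - 1*(-73) = -30 + 73 = 43)
135 + A/(√(4 - 58)) = 135 + 43/(√(4 - 58)) = 135 + 43/(√(-54)) = 135 + 43/((3*I*√6)) = 135 + 43*(-I*√6/18) = 135 - 43*I*√6/18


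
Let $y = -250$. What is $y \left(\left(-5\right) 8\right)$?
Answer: $10000$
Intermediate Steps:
$y \left(\left(-5\right) 8\right) = - 250 \left(\left(-5\right) 8\right) = \left(-250\right) \left(-40\right) = 10000$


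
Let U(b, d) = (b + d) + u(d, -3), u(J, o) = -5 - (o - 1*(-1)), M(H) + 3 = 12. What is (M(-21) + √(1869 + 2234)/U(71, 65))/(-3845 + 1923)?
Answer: -9/1922 - √4103/255626 ≈ -0.0049332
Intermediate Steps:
M(H) = 9 (M(H) = -3 + 12 = 9)
u(J, o) = -6 - o (u(J, o) = -5 - (o + 1) = -5 - (1 + o) = -5 + (-1 - o) = -6 - o)
U(b, d) = -3 + b + d (U(b, d) = (b + d) + (-6 - 1*(-3)) = (b + d) + (-6 + 3) = (b + d) - 3 = -3 + b + d)
(M(-21) + √(1869 + 2234)/U(71, 65))/(-3845 + 1923) = (9 + √(1869 + 2234)/(-3 + 71 + 65))/(-3845 + 1923) = (9 + √4103/133)/(-1922) = (9 + √4103*(1/133))*(-1/1922) = (9 + √4103/133)*(-1/1922) = -9/1922 - √4103/255626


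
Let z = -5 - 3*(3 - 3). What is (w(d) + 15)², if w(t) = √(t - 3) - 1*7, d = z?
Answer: 56 + 32*I*√2 ≈ 56.0 + 45.255*I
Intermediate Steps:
z = -5 (z = -5 - 3*0 = -5 + 0 = -5)
d = -5
w(t) = -7 + √(-3 + t) (w(t) = √(-3 + t) - 7 = -7 + √(-3 + t))
(w(d) + 15)² = ((-7 + √(-3 - 5)) + 15)² = ((-7 + √(-8)) + 15)² = ((-7 + 2*I*√2) + 15)² = (8 + 2*I*√2)²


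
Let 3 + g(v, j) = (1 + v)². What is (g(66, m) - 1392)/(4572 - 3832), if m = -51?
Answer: 1547/370 ≈ 4.1811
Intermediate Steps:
g(v, j) = -3 + (1 + v)²
(g(66, m) - 1392)/(4572 - 3832) = ((-3 + (1 + 66)²) - 1392)/(4572 - 3832) = ((-3 + 67²) - 1392)/740 = ((-3 + 4489) - 1392)*(1/740) = (4486 - 1392)*(1/740) = 3094*(1/740) = 1547/370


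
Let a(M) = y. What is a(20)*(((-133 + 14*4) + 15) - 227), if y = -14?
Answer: 4046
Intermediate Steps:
a(M) = -14
a(20)*(((-133 + 14*4) + 15) - 227) = -14*(((-133 + 14*4) + 15) - 227) = -14*(((-133 + 56) + 15) - 227) = -14*((-77 + 15) - 227) = -14*(-62 - 227) = -14*(-289) = 4046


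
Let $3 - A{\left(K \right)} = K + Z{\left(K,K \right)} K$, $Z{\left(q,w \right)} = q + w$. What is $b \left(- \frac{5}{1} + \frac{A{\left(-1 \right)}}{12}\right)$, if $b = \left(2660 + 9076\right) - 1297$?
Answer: $- \frac{302731}{6} \approx -50455.0$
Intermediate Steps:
$b = 10439$ ($b = 11736 - 1297 = 10439$)
$A{\left(K \right)} = 3 - K - 2 K^{2}$ ($A{\left(K \right)} = 3 - \left(K + \left(K + K\right) K\right) = 3 - \left(K + 2 K K\right) = 3 - \left(K + 2 K^{2}\right) = 3 - K - 2 K^{2}$)
$b \left(- \frac{5}{1} + \frac{A{\left(-1 \right)}}{12}\right) = 10439 \left(- \frac{5}{1} + \frac{3 - -1 - 2 \left(-1\right)^{2}}{12}\right) = 10439 \left(\left(-5\right) 1 + \left(3 + 1 - 2\right) \frac{1}{12}\right) = 10439 \left(-5 + \left(3 + 1 - 2\right) \frac{1}{12}\right) = 10439 \left(-5 + 2 \cdot \frac{1}{12}\right) = 10439 \left(-5 + \frac{1}{6}\right) = 10439 \left(- \frac{29}{6}\right) = - \frac{302731}{6}$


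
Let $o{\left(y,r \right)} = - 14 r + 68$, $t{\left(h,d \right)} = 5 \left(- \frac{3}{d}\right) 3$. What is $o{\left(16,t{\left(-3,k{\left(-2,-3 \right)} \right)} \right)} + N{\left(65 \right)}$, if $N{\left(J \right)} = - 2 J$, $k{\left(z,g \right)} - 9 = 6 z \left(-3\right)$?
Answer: $-48$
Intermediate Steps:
$k{\left(z,g \right)} = 9 - 18 z$ ($k{\left(z,g \right)} = 9 + 6 z \left(-3\right) = 9 - 18 z$)
$t{\left(h,d \right)} = - \frac{45}{d}$ ($t{\left(h,d \right)} = - \frac{15}{d} 3 = - \frac{45}{d}$)
$o{\left(y,r \right)} = 68 - 14 r$
$o{\left(16,t{\left(-3,k{\left(-2,-3 \right)} \right)} \right)} + N{\left(65 \right)} = \left(68 - 14 \left(- \frac{45}{9 - -36}\right)\right) - 130 = \left(68 - 14 \left(- \frac{45}{9 + 36}\right)\right) - 130 = \left(68 - 14 \left(- \frac{45}{45}\right)\right) - 130 = \left(68 - 14 \left(\left(-45\right) \frac{1}{45}\right)\right) - 130 = \left(68 - -14\right) - 130 = \left(68 + 14\right) - 130 = 82 - 130 = -48$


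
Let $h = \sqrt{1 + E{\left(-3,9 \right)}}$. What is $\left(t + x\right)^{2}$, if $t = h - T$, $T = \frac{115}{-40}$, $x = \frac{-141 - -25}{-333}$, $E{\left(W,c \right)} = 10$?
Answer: $\frac{151802425}{7096896} + \frac{8587 \sqrt{11}}{1332} \approx 42.771$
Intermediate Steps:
$x = \frac{116}{333}$ ($x = \left(-141 + 25\right) \left(- \frac{1}{333}\right) = \left(-116\right) \left(- \frac{1}{333}\right) = \frac{116}{333} \approx 0.34835$)
$T = - \frac{23}{8}$ ($T = 115 \left(- \frac{1}{40}\right) = - \frac{23}{8} \approx -2.875$)
$h = \sqrt{11}$ ($h = \sqrt{1 + 10} = \sqrt{11} \approx 3.3166$)
$t = \frac{23}{8} + \sqrt{11}$ ($t = \sqrt{11} - - \frac{23}{8} = \sqrt{11} + \frac{23}{8} = \frac{23}{8} + \sqrt{11} \approx 6.1916$)
$\left(t + x\right)^{2} = \left(\left(\frac{23}{8} + \sqrt{11}\right) + \frac{116}{333}\right)^{2} = \left(\frac{8587}{2664} + \sqrt{11}\right)^{2}$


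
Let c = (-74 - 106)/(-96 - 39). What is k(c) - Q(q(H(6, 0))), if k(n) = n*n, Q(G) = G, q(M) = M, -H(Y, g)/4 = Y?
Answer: 232/9 ≈ 25.778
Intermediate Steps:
H(Y, g) = -4*Y
c = 4/3 (c = -180/(-135) = -180*(-1/135) = 4/3 ≈ 1.3333)
k(n) = n**2
k(c) - Q(q(H(6, 0))) = (4/3)**2 - (-4)*6 = 16/9 - 1*(-24) = 16/9 + 24 = 232/9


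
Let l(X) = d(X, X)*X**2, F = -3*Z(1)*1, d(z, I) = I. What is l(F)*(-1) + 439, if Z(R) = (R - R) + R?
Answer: 466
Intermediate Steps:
Z(R) = R (Z(R) = 0 + R = R)
F = -3 (F = -3*1*1 = -3*1 = -3)
l(X) = X**3 (l(X) = X*X**2 = X**3)
l(F)*(-1) + 439 = (-3)**3*(-1) + 439 = -27*(-1) + 439 = 27 + 439 = 466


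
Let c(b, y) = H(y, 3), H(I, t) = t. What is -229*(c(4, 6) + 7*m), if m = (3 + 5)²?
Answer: -103279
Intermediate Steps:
c(b, y) = 3
m = 64 (m = 8² = 64)
-229*(c(4, 6) + 7*m) = -229*(3 + 7*64) = -229*(3 + 448) = -229*451 = -103279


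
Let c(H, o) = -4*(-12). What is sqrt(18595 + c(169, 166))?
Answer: sqrt(18643) ≈ 136.54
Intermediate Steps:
c(H, o) = 48
sqrt(18595 + c(169, 166)) = sqrt(18595 + 48) = sqrt(18643)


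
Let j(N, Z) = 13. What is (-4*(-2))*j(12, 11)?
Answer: 104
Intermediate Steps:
(-4*(-2))*j(12, 11) = -4*(-2)*13 = 8*13 = 104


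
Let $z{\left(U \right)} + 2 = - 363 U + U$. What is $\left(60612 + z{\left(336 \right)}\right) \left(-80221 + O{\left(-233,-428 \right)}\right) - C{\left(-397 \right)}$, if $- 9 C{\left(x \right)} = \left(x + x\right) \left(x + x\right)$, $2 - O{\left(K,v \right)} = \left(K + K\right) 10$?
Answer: $\frac{41497482118}{9} \approx 4.6108 \cdot 10^{9}$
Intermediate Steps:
$O{\left(K,v \right)} = 2 - 20 K$ ($O{\left(K,v \right)} = 2 - \left(K + K\right) 10 = 2 - 2 K 10 = 2 - 20 K$)
$z{\left(U \right)} = -2 - 362 U$ ($z{\left(U \right)} = -2 + \left(- 363 U + U\right) = -2 - 362 U$)
$C{\left(x \right)} = - \frac{4 x^{2}}{9}$ ($C{\left(x \right)} = - \frac{\left(x + x\right) \left(x + x\right)}{9} = - \frac{2 x 2 x}{9} = - \frac{4 x^{2}}{9}$)
$\left(60612 + z{\left(336 \right)}\right) \left(-80221 + O{\left(-233,-428 \right)}\right) - C{\left(-397 \right)} = \left(60612 - 121634\right) \left(-80221 + \left(2 - -4660\right)\right) - - \frac{4 \left(-397\right)^{2}}{9} = \left(60612 - 121634\right) \left(-80221 + \left(2 + 4660\right)\right) - \left(- \frac{4}{9}\right) 157609 = \left(60612 - 121634\right) \left(-80221 + 4662\right) - - \frac{630436}{9} = \left(-61022\right) \left(-75559\right) + \frac{630436}{9} = 4610761298 + \frac{630436}{9} = \frac{41497482118}{9}$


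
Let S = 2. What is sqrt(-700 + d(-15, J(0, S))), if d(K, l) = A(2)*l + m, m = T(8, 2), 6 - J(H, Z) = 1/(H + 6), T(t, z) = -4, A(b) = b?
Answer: I*sqrt(6231)/3 ≈ 26.312*I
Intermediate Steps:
J(H, Z) = 6 - 1/(6 + H) (J(H, Z) = 6 - 1/(H + 6) = 6 - 1/(6 + H))
m = -4
d(K, l) = -4 + 2*l (d(K, l) = 2*l - 4 = -4 + 2*l)
sqrt(-700 + d(-15, J(0, S))) = sqrt(-700 + (-4 + 2*((35 + 6*0)/(6 + 0)))) = sqrt(-700 + (-4 + 2*((35 + 0)/6))) = sqrt(-700 + (-4 + 2*((1/6)*35))) = sqrt(-700 + (-4 + 2*(35/6))) = sqrt(-700 + (-4 + 35/3)) = sqrt(-700 + 23/3) = sqrt(-2077/3) = I*sqrt(6231)/3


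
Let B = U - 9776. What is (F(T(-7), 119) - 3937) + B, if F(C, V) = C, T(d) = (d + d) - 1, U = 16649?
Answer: 2921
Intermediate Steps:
T(d) = -1 + 2*d (T(d) = 2*d - 1 = -1 + 2*d)
B = 6873 (B = 16649 - 9776 = 6873)
(F(T(-7), 119) - 3937) + B = ((-1 + 2*(-7)) - 3937) + 6873 = ((-1 - 14) - 3937) + 6873 = (-15 - 3937) + 6873 = -3952 + 6873 = 2921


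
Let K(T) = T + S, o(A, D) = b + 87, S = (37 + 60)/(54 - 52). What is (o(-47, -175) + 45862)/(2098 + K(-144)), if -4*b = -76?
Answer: 91936/4005 ≈ 22.955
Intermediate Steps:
b = 19 (b = -¼*(-76) = 19)
S = 97/2 ≈ 48.500
o(A, D) = 106 (o(A, D) = 19 + 87 = 106)
K(T) = 97/2 + T (K(T) = T + 97/2 = 97/2 + T)
(o(-47, -175) + 45862)/(2098 + K(-144)) = (106 + 45862)/(2098 + (97/2 - 144)) = 45968/(2098 - 191/2) = 45968/(4005/2) = 45968*(2/4005) = 91936/4005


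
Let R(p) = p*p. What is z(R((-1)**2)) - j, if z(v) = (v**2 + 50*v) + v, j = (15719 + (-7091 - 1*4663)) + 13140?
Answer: -17053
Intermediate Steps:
R(p) = p**2
j = 17105 (j = (15719 + (-7091 - 4663)) + 13140 = (15719 - 11754) + 13140 = 3965 + 13140 = 17105)
z(v) = v**2 + 51*v
z(R((-1)**2)) - j = ((-1)**2)**2*(51 + ((-1)**2)**2) - 1*17105 = 1**2*(51 + 1**2) - 17105 = 1*(51 + 1) - 17105 = 1*52 - 17105 = 52 - 17105 = -17053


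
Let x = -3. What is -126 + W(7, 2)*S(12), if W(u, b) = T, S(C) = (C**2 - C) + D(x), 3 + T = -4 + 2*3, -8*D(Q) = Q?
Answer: -2067/8 ≈ -258.38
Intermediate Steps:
D(Q) = -Q/8
T = -1 (T = -3 + (-4 + 2*3) = -3 + (-4 + 6) = -3 + 2 = -1)
S(C) = 3/8 + C**2 - C (S(C) = (C**2 - C) - 1/8*(-3) = (C**2 - C) + 3/8 = 3/8 + C**2 - C)
W(u, b) = -1
-126 + W(7, 2)*S(12) = -126 - (3/8 + 12**2 - 1*12) = -126 - (3/8 + 144 - 12) = -126 - 1*1059/8 = -126 - 1059/8 = -2067/8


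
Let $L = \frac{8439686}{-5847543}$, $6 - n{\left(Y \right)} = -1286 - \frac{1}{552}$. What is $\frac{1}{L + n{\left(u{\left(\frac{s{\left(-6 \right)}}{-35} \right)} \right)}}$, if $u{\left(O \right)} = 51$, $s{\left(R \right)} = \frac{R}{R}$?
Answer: $\frac{1140984}{1472506627} \approx 0.00077486$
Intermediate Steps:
$s{\left(R \right)} = 1$
$n{\left(Y \right)} = \frac{713185}{552}$ ($n{\left(Y \right)} = 6 - \left(-1286 - \frac{1}{552}\right) = 6 - - \frac{709873}{552} = 6 + \frac{709873}{552} = \frac{713185}{552}$)
$L = - \frac{205846}{142623}$ ($L = 8439686 \left(- \frac{1}{5847543}\right) = - \frac{205846}{142623} \approx -1.4433$)
$\frac{1}{L + n{\left(u{\left(\frac{s{\left(-6 \right)}}{-35} \right)} \right)}} = \frac{1}{- \frac{205846}{142623} + \frac{713185}{552}} = \frac{1}{\frac{1472506627}{1140984}} = \frac{1140984}{1472506627}$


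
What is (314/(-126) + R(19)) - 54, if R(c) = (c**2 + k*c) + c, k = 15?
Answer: 38336/63 ≈ 608.51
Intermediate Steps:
R(c) = c**2 + 16*c (R(c) = (c**2 + 15*c) + c = c**2 + 16*c)
(314/(-126) + R(19)) - 54 = (314/(-126) + 19*(16 + 19)) - 54 = (314*(-1/126) + 19*35) - 54 = (-157/63 + 665) - 54 = 41738/63 - 54 = 38336/63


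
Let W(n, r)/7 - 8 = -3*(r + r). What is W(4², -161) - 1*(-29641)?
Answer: 36459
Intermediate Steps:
W(n, r) = 56 - 42*r (W(n, r) = 56 + 7*(-3*(r + r)) = 56 + 7*(-6*r) = 56 - 42*r)
W(4², -161) - 1*(-29641) = (56 - 42*(-161)) - 1*(-29641) = (56 + 6762) + 29641 = 6818 + 29641 = 36459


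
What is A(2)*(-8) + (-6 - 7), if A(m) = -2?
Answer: 3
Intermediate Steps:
A(2)*(-8) + (-6 - 7) = -2*(-8) + (-6 - 7) = 16 - 13 = 3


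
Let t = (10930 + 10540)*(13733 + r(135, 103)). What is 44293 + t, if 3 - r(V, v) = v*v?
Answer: 67180983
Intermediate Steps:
r(V, v) = 3 - v**2 (r(V, v) = 3 - v*v = 3 - v**2)
t = 67136690 (t = (10930 + 10540)*(13733 + (3 - 1*103**2)) = 21470*(13733 + (3 - 1*10609)) = 21470*(13733 + (3 - 10609)) = 21470*(13733 - 10606) = 21470*3127 = 67136690)
44293 + t = 44293 + 67136690 = 67180983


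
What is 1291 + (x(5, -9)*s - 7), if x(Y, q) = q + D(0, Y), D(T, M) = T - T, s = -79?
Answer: 1995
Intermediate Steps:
D(T, M) = 0
x(Y, q) = q (x(Y, q) = q + 0 = q)
1291 + (x(5, -9)*s - 7) = 1291 + (-9*(-79) - 7) = 1291 + (711 - 7) = 1291 + 704 = 1995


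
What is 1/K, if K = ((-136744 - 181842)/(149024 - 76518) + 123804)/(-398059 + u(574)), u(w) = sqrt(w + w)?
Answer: -14430832927/4488107119 + 72506*sqrt(287)/4488107119 ≈ -3.2151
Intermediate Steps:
u(w) = sqrt(2)*sqrt(w) (u(w) = sqrt(2*w) = sqrt(2)*sqrt(w))
K = 4488107119/(36253*(-398059 + 2*sqrt(287))) (K = ((-136744 - 181842)/(149024 - 76518) + 123804)/(-398059 + sqrt(2)*sqrt(574)) = (-318586/72506 + 123804)/(-398059 + 2*sqrt(287)) = (-318586*1/72506 + 123804)/(-398059 + 2*sqrt(287)) = (-159293/36253 + 123804)/(-398059 + 2*sqrt(287)) = 4488107119/(36253*(-398059 + 2*sqrt(287))) ≈ -0.31103)
1/K = 1/(-1786531431682021/5744322882470249 - 8976214238*sqrt(287)/5744322882470249)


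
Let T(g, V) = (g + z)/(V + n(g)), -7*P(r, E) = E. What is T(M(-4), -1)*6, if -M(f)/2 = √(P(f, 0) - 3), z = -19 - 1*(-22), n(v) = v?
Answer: 6*(2*√3 + 3*I)/(-I + 2*√3) ≈ 4.1538 + 6.3953*I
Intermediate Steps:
z = 3 (z = -19 + 22 = 3)
P(r, E) = -E/7
M(f) = -2*I*√3 (M(f) = -2*√(-⅐*0 - 3) = -2*√(0 - 3) = -2*I*√3)
T(g, V) = (3 + g)/(V + g) (T(g, V) = (g + 3)/(V + g) = (3 + g)/(V + g))
T(M(-4), -1)*6 = ((3 - 2*I*√3)/(-1 - 2*I*√3))*6 = 6*(3 - 2*I*√3)/(-1 - 2*I*√3)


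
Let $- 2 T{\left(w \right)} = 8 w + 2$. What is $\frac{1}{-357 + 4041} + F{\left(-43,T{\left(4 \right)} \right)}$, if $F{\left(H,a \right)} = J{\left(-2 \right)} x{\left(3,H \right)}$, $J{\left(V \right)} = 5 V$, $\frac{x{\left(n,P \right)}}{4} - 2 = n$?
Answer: $- \frac{736799}{3684} \approx -200.0$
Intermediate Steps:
$T{\left(w \right)} = -1 - 4 w$ ($T{\left(w \right)} = - \frac{8 w + 2}{2} = - \frac{2 + 8 w}{2} = -1 - 4 w$)
$x{\left(n,P \right)} = 8 + 4 n$
$F{\left(H,a \right)} = -200$ ($F{\left(H,a \right)} = 5 \left(-2\right) \left(8 + 4 \cdot 3\right) = - 10 \left(8 + 12\right) = \left(-10\right) 20 = -200$)
$\frac{1}{-357 + 4041} + F{\left(-43,T{\left(4 \right)} \right)} = \frac{1}{-357 + 4041} - 200 = \frac{1}{3684} - 200 = - \frac{736799}{3684}$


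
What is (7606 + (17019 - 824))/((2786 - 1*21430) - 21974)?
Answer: -23801/40618 ≈ -0.58597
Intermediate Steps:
(7606 + (17019 - 824))/((2786 - 1*21430) - 21974) = (7606 + 16195)/((2786 - 21430) - 21974) = 23801/(-18644 - 21974) = 23801/(-40618) = 23801*(-1/40618) = -23801/40618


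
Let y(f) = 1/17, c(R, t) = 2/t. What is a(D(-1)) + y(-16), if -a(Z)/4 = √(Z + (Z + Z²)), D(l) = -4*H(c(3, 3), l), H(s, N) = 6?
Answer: 1/17 - 16*√33 ≈ -91.854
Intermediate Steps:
y(f) = 1/17
D(l) = -24 (D(l) = -4*6 = -24)
a(Z) = -4*√(Z² + 2*Z) (a(Z) = -4*√(Z + (Z + Z²)) = -4*√(Z² + 2*Z))
a(D(-1)) + y(-16) = -4*4*√33 + 1/17 = -16*√33 + 1/17 = 1/17 - 16*√33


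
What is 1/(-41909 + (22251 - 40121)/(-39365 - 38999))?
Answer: -39182/1642069503 ≈ -2.3861e-5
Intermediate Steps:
1/(-41909 + (22251 - 40121)/(-39365 - 38999)) = 1/(-41909 - 17870/(-78364)) = 1/(-41909 - 17870*(-1/78364)) = 1/(-41909 + 8935/39182) = 1/(-1642069503/39182) = -39182/1642069503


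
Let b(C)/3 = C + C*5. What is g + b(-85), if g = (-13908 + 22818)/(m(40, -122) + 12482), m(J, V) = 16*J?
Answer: -123875/81 ≈ -1529.3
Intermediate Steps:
b(C) = 18*C (b(C) = 3*(C + C*5) = 3*(C + 5*C) = 3*(6*C) = 18*C)
g = 55/81 (g = (-13908 + 22818)/(16*40 + 12482) = 8910/(640 + 12482) = 8910/13122 = 8910*(1/13122) = 55/81 ≈ 0.67901)
g + b(-85) = 55/81 + 18*(-85) = 55/81 - 1530 = -123875/81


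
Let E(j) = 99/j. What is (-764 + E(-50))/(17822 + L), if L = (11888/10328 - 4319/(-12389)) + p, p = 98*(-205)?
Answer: 612561827501/1812542872450 ≈ 0.33796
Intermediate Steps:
p = -20090
L = -321299472027/15994199 (L = (11888/10328 - 4319/(-12389)) - 20090 = (11888*(1/10328) - 4319*(-1/12389)) - 20090 = (1486/1291 + 4319/12389) - 20090 = 23985883/15994199 - 20090 = -321299472027/15994199 ≈ -20089.)
(-764 + E(-50))/(17822 + L) = (-764 + 99/(-50))/(17822 - 321299472027/15994199) = (-764 + 99*(-1/50))/(-36250857449/15994199) = (-764 - 99/50)*(-15994199/36250857449) = -38299/50*(-15994199/36250857449) = 612561827501/1812542872450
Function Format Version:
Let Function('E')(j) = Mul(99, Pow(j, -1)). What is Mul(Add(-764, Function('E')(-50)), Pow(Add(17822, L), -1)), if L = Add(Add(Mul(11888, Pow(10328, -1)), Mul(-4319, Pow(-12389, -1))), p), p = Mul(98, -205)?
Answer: Rational(612561827501, 1812542872450) ≈ 0.33796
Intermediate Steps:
p = -20090
L = Rational(-321299472027, 15994199) (L = Add(Add(Mul(11888, Pow(10328, -1)), Mul(-4319, Pow(-12389, -1))), -20090) = Add(Add(Mul(11888, Rational(1, 10328)), Mul(-4319, Rational(-1, 12389))), -20090) = Add(Add(Rational(1486, 1291), Rational(4319, 12389)), -20090) = Add(Rational(23985883, 15994199), -20090) = Rational(-321299472027, 15994199) ≈ -20089.)
Mul(Add(-764, Function('E')(-50)), Pow(Add(17822, L), -1)) = Mul(Add(-764, Mul(99, Pow(-50, -1))), Pow(Add(17822, Rational(-321299472027, 15994199)), -1)) = Mul(Add(-764, Mul(99, Rational(-1, 50))), Pow(Rational(-36250857449, 15994199), -1)) = Mul(Add(-764, Rational(-99, 50)), Rational(-15994199, 36250857449)) = Mul(Rational(-38299, 50), Rational(-15994199, 36250857449)) = Rational(612561827501, 1812542872450)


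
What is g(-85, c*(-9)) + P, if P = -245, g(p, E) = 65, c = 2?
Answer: -180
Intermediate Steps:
g(-85, c*(-9)) + P = 65 - 245 = -180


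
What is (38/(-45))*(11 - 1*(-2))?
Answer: -494/45 ≈ -10.978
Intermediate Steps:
(38/(-45))*(11 - 1*(-2)) = (-1/45*38)*(11 + 2) = -38/45*13 = -494/45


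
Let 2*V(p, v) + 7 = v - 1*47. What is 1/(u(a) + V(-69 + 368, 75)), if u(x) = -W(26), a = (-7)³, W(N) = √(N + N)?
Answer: 42/233 + 8*√13/233 ≈ 0.30405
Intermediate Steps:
W(N) = √2*√N (W(N) = √(2*N) = √2*√N)
V(p, v) = -27 + v/2 (V(p, v) = -7/2 + (v - 1*47)/2 = -7/2 + (v - 47)/2 = -7/2 + (-47 + v)/2 = -7/2 + (-47/2 + v/2) = -27 + v/2)
a = -343
u(x) = -2*√13 (u(x) = -√2*√26 = -2*√13)
1/(u(a) + V(-69 + 368, 75)) = 1/(-2*√13 + (-27 + (½)*75)) = 1/(-2*√13 + (-27 + 75/2)) = 1/(-2*√13 + 21/2) = 1/(21/2 - 2*√13)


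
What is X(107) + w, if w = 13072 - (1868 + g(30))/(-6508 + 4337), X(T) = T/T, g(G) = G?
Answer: 2183337/167 ≈ 13074.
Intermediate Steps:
X(T) = 1
w = 2183170/167 (w = 13072 - (1868 + 30)/(-6508 + 4337) = 13072 - 1898/(-2171) = 13072 - 1898*(-1)/2171 = 13072 - 1*(-146/167) = 13072 + 146/167 = 2183170/167 ≈ 13073.)
X(107) + w = 1 + 2183170/167 = 2183337/167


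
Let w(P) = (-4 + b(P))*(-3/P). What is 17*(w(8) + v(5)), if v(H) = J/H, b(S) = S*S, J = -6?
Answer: -4029/10 ≈ -402.90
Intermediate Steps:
b(S) = S²
w(P) = -3*(-4 + P²)/P (w(P) = (-4 + P²)*(-3/P) = -3*(-4 + P²)/P)
v(H) = -6/H
17*(w(8) + v(5)) = 17*((-3*8 + 12/8) - 6/5) = 17*((-24 + 12*(⅛)) - 6*⅕) = 17*((-24 + 3/2) - 6/5) = 17*(-45/2 - 6/5) = 17*(-237/10) = -4029/10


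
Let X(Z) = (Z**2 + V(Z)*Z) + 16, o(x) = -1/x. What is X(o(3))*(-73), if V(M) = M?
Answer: -10658/9 ≈ -1184.2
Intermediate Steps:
X(Z) = 16 + 2*Z**2 (X(Z) = (Z**2 + Z*Z) + 16 = (Z**2 + Z**2) + 16 = 2*Z**2 + 16 = 16 + 2*Z**2)
X(o(3))*(-73) = (16 + 2*(-1/3)**2)*(-73) = (16 + 2*(1/9))*(-73) = (16 + 2/9)*(-73) = (146/9)*(-73) = -10658/9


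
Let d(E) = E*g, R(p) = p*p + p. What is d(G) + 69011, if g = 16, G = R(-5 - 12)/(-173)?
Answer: 11934551/173 ≈ 68986.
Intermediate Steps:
R(p) = p + p² (R(p) = p² + p = p + p²)
G = -272/173 (G = ((-5 - 12)*(1 + (-5 - 12)))/(-173) = -17*(1 - 17)*(-1/173) = -17*(-16)*(-1/173) = 272*(-1/173) = -272/173 ≈ -1.5723)
d(E) = 16*E (d(E) = E*16 = 16*E)
d(G) + 69011 = 16*(-272/173) + 69011 = -4352/173 + 69011 = 11934551/173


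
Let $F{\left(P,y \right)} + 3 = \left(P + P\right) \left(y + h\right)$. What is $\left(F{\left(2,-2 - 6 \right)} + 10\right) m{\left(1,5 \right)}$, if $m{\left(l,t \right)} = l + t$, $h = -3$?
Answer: $-222$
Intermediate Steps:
$F{\left(P,y \right)} = -3 + 2 P \left(-3 + y\right)$ ($F{\left(P,y \right)} = -3 + \left(P + P\right) \left(y - 3\right) = -3 + 2 P \left(-3 + y\right)$)
$\left(F{\left(2,-2 - 6 \right)} + 10\right) m{\left(1,5 \right)} = \left(\left(-3 - 12 + 2 \cdot 2 \left(-2 - 6\right)\right) + 10\right) \left(1 + 5\right) = \left(\left(-3 - 12 + 2 \cdot 2 \left(-2 - 6\right)\right) + 10\right) 6 = \left(\left(-3 - 12 + 2 \cdot 2 \left(-8\right)\right) + 10\right) 6 = \left(\left(-3 - 12 - 32\right) + 10\right) 6 = \left(-47 + 10\right) 6 = \left(-37\right) 6 = -222$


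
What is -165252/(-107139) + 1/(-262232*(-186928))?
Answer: 2700135235592577/1750597808210048 ≈ 1.5424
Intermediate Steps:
-165252/(-107139) + 1/(-262232*(-186928)) = -165252*(-1/107139) - 1/262232*(-1/186928) = 55084/35713 + 1/49018503296 = 2700135235592577/1750597808210048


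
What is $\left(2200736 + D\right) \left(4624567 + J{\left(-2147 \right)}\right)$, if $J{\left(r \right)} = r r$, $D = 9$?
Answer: $20322066661120$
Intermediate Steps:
$J{\left(r \right)} = r^{2}$
$\left(2200736 + D\right) \left(4624567 + J{\left(-2147 \right)}\right) = \left(2200736 + 9\right) \left(4624567 + \left(-2147\right)^{2}\right) = 2200745 \left(4624567 + 4609609\right) = 2200745 \cdot 9234176 = 20322066661120$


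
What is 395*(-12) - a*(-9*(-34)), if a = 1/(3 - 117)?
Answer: -90009/19 ≈ -4737.3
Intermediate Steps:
a = -1/114 (a = 1/(-114) = -1/114 ≈ -0.0087719)
395*(-12) - a*(-9*(-34)) = 395*(-12) - (-1)*(-9*(-34))/114 = -4740 - (-1)*306/114 = -4740 - 1*(-51/19) = -4740 + 51/19 = -90009/19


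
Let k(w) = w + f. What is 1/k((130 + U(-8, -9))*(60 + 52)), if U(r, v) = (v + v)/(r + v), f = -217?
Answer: 17/245847 ≈ 6.9149e-5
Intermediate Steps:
U(r, v) = 2*v/(r + v) (U(r, v) = (2*v)/(r + v) = 2*v/(r + v))
k(w) = -217 + w (k(w) = w - 217 = -217 + w)
1/k((130 + U(-8, -9))*(60 + 52)) = 1/(-217 + (130 + 2*(-9)/(-8 - 9))*(60 + 52)) = 1/(-217 + (130 + 2*(-9)/(-17))*112) = 1/(-217 + (130 + 2*(-9)*(-1/17))*112) = 1/(-217 + (130 + 18/17)*112) = 1/(-217 + (2228/17)*112) = 1/(-217 + 249536/17) = 1/(245847/17) = 17/245847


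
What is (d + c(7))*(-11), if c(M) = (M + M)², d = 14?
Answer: -2310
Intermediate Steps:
c(M) = 4*M² (c(M) = (2*M)² = 4*M²)
(d + c(7))*(-11) = (14 + 4*7²)*(-11) = (14 + 4*49)*(-11) = (14 + 196)*(-11) = 210*(-11) = -2310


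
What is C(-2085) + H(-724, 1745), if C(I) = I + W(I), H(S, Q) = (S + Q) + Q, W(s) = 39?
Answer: 720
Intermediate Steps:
H(S, Q) = S + 2*Q (H(S, Q) = (Q + S) + Q = S + 2*Q)
C(I) = 39 + I (C(I) = I + 39 = 39 + I)
C(-2085) + H(-724, 1745) = (39 - 2085) + (-724 + 2*1745) = -2046 + (-724 + 3490) = -2046 + 2766 = 720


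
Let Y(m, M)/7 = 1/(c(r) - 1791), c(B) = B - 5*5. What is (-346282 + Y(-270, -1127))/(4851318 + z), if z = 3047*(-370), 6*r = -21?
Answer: -24233081/260603346 ≈ -0.092988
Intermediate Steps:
r = -7/2 (r = (1/6)*(-21) = -7/2 ≈ -3.5000)
z = -1127390
c(B) = -25 + B (c(B) = B - 25 = -25 + B)
Y(m, M) = -14/3639 (Y(m, M) = 7/((-25 - 7/2) - 1791) = 7/(-57/2 - 1791) = 7/(-3639/2) = 7*(-2/3639) = -14/3639)
(-346282 + Y(-270, -1127))/(4851318 + z) = (-346282 - 14/3639)/(4851318 - 1127390) = -1260120212/3639/3723928 = -1260120212/3639*1/3723928 = -24233081/260603346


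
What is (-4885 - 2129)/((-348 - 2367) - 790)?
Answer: 7014/3505 ≈ 2.0011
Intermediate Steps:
(-4885 - 2129)/((-348 - 2367) - 790) = -7014/(-2715 - 790) = -7014/(-3505) = -7014*(-1/3505) = 7014/3505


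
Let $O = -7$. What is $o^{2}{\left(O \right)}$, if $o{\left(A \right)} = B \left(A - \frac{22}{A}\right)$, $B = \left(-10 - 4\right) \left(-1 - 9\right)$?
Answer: $291600$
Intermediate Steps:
$B = 140$ ($B = \left(-14\right) \left(-10\right) = 140$)
$o{\left(A \right)} = - \frac{3080}{A} + 140 A$ ($o{\left(A \right)} = 140 \left(A - \frac{22}{A}\right) = - \frac{3080}{A} + 140 A$)
$o^{2}{\left(O \right)} = \left(- \frac{3080}{-7} + 140 \left(-7\right)\right)^{2} = \left(\left(-3080\right) \left(- \frac{1}{7}\right) - 980\right)^{2} = \left(440 - 980\right)^{2} = \left(-540\right)^{2} = 291600$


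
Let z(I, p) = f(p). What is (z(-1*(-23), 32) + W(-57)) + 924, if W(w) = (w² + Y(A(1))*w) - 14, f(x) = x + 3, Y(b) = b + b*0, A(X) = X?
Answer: 4137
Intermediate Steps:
Y(b) = b (Y(b) = b + 0 = b)
f(x) = 3 + x
z(I, p) = 3 + p
W(w) = -14 + w + w² (W(w) = (w² + 1*w) - 14 = (w² + w) - 14 = (w + w²) - 14 = -14 + w + w²)
(z(-1*(-23), 32) + W(-57)) + 924 = ((3 + 32) + (-14 - 57 + (-57)²)) + 924 = (35 + (-14 - 57 + 3249)) + 924 = (35 + 3178) + 924 = 3213 + 924 = 4137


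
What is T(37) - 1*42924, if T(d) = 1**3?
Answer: -42923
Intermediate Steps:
T(d) = 1
T(37) - 1*42924 = 1 - 1*42924 = 1 - 42924 = -42923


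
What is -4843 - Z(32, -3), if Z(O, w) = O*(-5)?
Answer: -4683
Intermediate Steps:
Z(O, w) = -5*O
-4843 - Z(32, -3) = -4843 - (-5)*32 = -4843 - 1*(-160) = -4843 + 160 = -4683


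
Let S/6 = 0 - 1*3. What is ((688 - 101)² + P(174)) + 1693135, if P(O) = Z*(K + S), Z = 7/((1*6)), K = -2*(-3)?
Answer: 2037690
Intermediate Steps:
K = 6
Z = 7/6 ≈ 1.1667
S = -18 (S = 6*(0 - 1*3) = 6*(0 - 3) = 6*(-3) = -18)
P(O) = -14 (P(O) = 7*(6 - 18)/6 = (7/6)*(-12) = -14)
((688 - 101)² + P(174)) + 1693135 = ((688 - 101)² - 14) + 1693135 = (587² - 14) + 1693135 = (344569 - 14) + 1693135 = 344555 + 1693135 = 2037690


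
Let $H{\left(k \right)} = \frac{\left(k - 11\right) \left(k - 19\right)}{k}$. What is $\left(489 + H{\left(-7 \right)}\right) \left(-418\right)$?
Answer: $- \frac{1235190}{7} \approx -1.7646 \cdot 10^{5}$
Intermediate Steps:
$H{\left(k \right)} = \frac{\left(-19 + k\right) \left(-11 + k\right)}{k}$ ($H{\left(k \right)} = \frac{\left(-11 + k\right) \left(-19 + k\right)}{k} = \frac{\left(-19 + k\right) \left(-11 + k\right)}{k}$)
$\left(489 + H{\left(-7 \right)}\right) \left(-418\right) = \left(489 - \left(37 + \frac{209}{7}\right)\right) \left(-418\right) = \left(489 - \frac{468}{7}\right) \left(-418\right) = \frac{2955}{7} \left(-418\right) = - \frac{1235190}{7}$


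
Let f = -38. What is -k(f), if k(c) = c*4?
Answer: 152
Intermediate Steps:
k(c) = 4*c
-k(f) = -4*(-38) = -1*(-152) = 152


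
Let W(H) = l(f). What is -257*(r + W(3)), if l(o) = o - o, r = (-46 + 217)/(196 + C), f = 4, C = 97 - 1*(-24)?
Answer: -43947/317 ≈ -138.63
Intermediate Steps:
C = 121 (C = 97 + 24 = 121)
r = 171/317 (r = (-46 + 217)/(196 + 121) = 171/317 ≈ 0.53943)
l(o) = 0
W(H) = 0
-257*(r + W(3)) = -257*(171/317 + 0) = -257*171/317 = -43947/317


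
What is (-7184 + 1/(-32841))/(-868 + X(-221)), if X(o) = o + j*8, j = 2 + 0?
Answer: 235929745/35238393 ≈ 6.6952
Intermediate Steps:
j = 2
X(o) = 16 + o (X(o) = o + 2*8 = o + 16 = 16 + o)
(-7184 + 1/(-32841))/(-868 + X(-221)) = (-7184 + 1/(-32841))/(-868 + (16 - 221)) = (-7184 - 1/32841)/(-868 - 205) = -235929745/32841/(-1073) = -235929745/32841*(-1/1073) = 235929745/35238393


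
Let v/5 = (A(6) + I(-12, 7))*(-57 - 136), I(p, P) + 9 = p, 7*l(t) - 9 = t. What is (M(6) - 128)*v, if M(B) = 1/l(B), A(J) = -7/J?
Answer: -49104797/18 ≈ -2.7280e+6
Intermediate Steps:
l(t) = 9/7 + t/7
I(p, P) = -9 + p
v = 128345/6 (v = 5*((-7/6 + (-9 - 12))*(-57 - 136)) = 5*((-7*⅙ - 21)*(-193)) = 5*((-7/6 - 21)*(-193)) = 5*(-133/6*(-193)) = 5*(25669/6) = 128345/6 ≈ 21391.)
M(B) = 1/(9/7 + B/7)
(M(6) - 128)*v = (7/(9 + 6) - 128)*(128345/6) = (7/15 - 128)*(128345/6) = -1913/15*128345/6 = -49104797/18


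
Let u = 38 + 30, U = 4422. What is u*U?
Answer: 300696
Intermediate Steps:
u = 68
u*U = 68*4422 = 300696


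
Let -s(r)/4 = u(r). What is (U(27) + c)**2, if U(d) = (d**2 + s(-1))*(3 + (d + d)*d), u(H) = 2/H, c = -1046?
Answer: 1157154155521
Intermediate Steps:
s(r) = -8/r
U(d) = (3 + 2*d**2)*(8 + d**2) (U(d) = (d**2 - 8/(-1))*(3 + (d + d)*d) = (d**2 - 8*(-1))*(3 + (2*d)*d) = (d**2 + 8)*(3 + 2*d**2) = (8 + d**2)*(3 + 2*d**2) = (3 + 2*d**2)*(8 + d**2))
(U(27) + c)**2 = ((24 + 2*27**4 + 19*27**2) - 1046)**2 = ((24 + 2*531441 + 19*729) - 1046)**2 = ((24 + 1062882 + 13851) - 1046)**2 = (1076757 - 1046)**2 = 1075711**2 = 1157154155521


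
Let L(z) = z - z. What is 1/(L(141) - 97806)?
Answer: -1/97806 ≈ -1.0224e-5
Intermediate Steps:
L(z) = 0
1/(L(141) - 97806) = 1/(0 - 97806) = 1/(-97806) = -1/97806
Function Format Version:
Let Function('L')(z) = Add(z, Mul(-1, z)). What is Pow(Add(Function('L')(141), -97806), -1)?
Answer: Rational(-1, 97806) ≈ -1.0224e-5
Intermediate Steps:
Function('L')(z) = 0
Pow(Add(Function('L')(141), -97806), -1) = Pow(Add(0, -97806), -1) = Pow(-97806, -1) = Rational(-1, 97806)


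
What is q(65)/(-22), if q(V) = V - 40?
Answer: -25/22 ≈ -1.1364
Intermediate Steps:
q(V) = -40 + V
q(65)/(-22) = (-40 + 65)/(-22) = -1/22*25 = -25/22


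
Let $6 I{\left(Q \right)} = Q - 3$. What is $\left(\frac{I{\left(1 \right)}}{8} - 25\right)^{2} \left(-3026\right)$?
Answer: $- \frac{546497113}{288} \approx -1.8976 \cdot 10^{6}$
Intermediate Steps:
$I{\left(Q \right)} = - \frac{1}{2} + \frac{Q}{6}$ ($I{\left(Q \right)} = \frac{Q - 3}{6} = \frac{-3 + Q}{6} = - \frac{1}{2} + \frac{Q}{6}$)
$\left(\frac{I{\left(1 \right)}}{8} - 25\right)^{2} \left(-3026\right) = \left(\frac{- \frac{1}{2} + \frac{1}{6} \cdot 1}{8} - 25\right)^{2} \left(-3026\right) = \left(\left(- \frac{1}{2} + \frac{1}{6}\right) \frac{1}{8} - 25\right)^{2} \left(-3026\right) = \left(\left(- \frac{1}{3}\right) \frac{1}{8} - 25\right)^{2} \left(-3026\right) = \left(- \frac{1}{24} - 25\right)^{2} \left(-3026\right) = \left(- \frac{601}{24}\right)^{2} \left(-3026\right) = \frac{361201}{576} \left(-3026\right) = - \frac{546497113}{288}$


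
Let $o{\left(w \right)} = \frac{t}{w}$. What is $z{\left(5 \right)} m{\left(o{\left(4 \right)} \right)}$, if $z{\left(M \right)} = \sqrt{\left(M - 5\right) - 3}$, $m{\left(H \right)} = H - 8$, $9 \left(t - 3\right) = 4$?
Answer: $- \frac{257 i \sqrt{3}}{36} \approx - 12.365 i$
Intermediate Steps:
$t = \frac{31}{9}$ ($t = 3 + \frac{1}{9} \cdot 4 = 3 + \frac{4}{9} = \frac{31}{9} \approx 3.4444$)
$o{\left(w \right)} = \frac{31}{9 w}$
$m{\left(H \right)} = -8 + H$
$z{\left(M \right)} = \sqrt{-8 + M}$ ($z{\left(M \right)} = \sqrt{\left(-5 + M\right) - 3} = \sqrt{-8 + M}$)
$z{\left(5 \right)} m{\left(o{\left(4 \right)} \right)} = \sqrt{-8 + 5} \left(-8 + \frac{31}{9 \cdot 4}\right) = \sqrt{-3} \left(-8 + \frac{31}{9} \cdot \frac{1}{4}\right) = i \sqrt{3} \left(-8 + \frac{31}{36}\right) = i \sqrt{3} \left(- \frac{257}{36}\right) = - \frac{257 i \sqrt{3}}{36}$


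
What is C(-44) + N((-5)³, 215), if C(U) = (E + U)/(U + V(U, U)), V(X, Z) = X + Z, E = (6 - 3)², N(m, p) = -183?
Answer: -24121/132 ≈ -182.73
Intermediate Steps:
E = 9 (E = 3² = 9)
C(U) = (9 + U)/(3*U) (C(U) = (9 + U)/(U + (U + U)) = (9 + U)/(U + 2*U) = (9 + U)/((3*U)) = (9 + U)*(1/(3*U)) = (9 + U)/(3*U))
C(-44) + N((-5)³, 215) = (⅓)*(9 - 44)/(-44) - 183 = (⅓)*(-1/44)*(-35) - 183 = 35/132 - 183 = -24121/132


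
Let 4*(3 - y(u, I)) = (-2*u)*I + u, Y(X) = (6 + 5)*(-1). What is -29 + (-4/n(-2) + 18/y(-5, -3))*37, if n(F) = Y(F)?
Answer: 21267/517 ≈ 41.135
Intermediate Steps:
Y(X) = -11 (Y(X) = 11*(-1) = -11)
n(F) = -11
y(u, I) = 3 - u/4 + I*u/2 (y(u, I) = 3 - ((-2*u)*I + u)/4 = 3 - (-2*I*u + u)/4 = 3 - (u - 2*I*u)/4 = 3 + (-u/4 + I*u/2) = 3 - u/4 + I*u/2)
-29 + (-4/n(-2) + 18/y(-5, -3))*37 = -29 + (-4/(-11) + 18/(3 - ¼*(-5) + (½)*(-3)*(-5)))*37 = -29 + (-4*(-1/11) + 18/(3 + 5/4 + 15/2))*37 = -29 + (4/11 + 18/(47/4))*37 = -29 + (4/11 + 18*(4/47))*37 = -29 + (4/11 + 72/47)*37 = -29 + (980/517)*37 = -29 + 36260/517 = 21267/517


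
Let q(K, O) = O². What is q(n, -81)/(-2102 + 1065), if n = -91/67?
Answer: -6561/1037 ≈ -6.3269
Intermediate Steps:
n = -91/67 (n = -91*1/67 = -91/67 ≈ -1.3582)
q(n, -81)/(-2102 + 1065) = (-81)²/(-2102 + 1065) = 6561/(-1037) = 6561*(-1/1037) = -6561/1037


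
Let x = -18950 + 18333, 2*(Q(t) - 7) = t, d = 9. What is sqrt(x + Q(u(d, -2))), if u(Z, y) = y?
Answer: I*sqrt(611) ≈ 24.718*I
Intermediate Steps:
Q(t) = 7 + t/2
x = -617
sqrt(x + Q(u(d, -2))) = sqrt(-617 + (7 + (1/2)*(-2))) = sqrt(-617 + (7 - 1)) = sqrt(-617 + 6) = sqrt(-611) = I*sqrt(611)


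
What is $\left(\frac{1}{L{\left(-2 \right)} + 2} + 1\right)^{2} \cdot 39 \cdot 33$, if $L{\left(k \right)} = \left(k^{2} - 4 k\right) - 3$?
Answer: $\frac{16848}{11} \approx 1531.6$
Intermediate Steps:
$L{\left(k \right)} = -3 + k^{2} - 4 k$
$\left(\frac{1}{L{\left(-2 \right)} + 2} + 1\right)^{2} \cdot 39 \cdot 33 = \left(\frac{1}{\left(-3 + \left(-2\right)^{2} - -8\right) + 2} + 1\right)^{2} \cdot 39 \cdot 33 = \left(\frac{1}{\left(-3 + 4 + 8\right) + 2} + 1\right)^{2} \cdot 39 \cdot 33 = \left(\frac{1}{9 + 2} + 1\right)^{2} \cdot 39 \cdot 33 = \left(\frac{1}{11} + 1\right)^{2} \cdot 39 \cdot 33 = \left(\frac{12}{11}\right)^{2} \cdot 39 \cdot 33 = \frac{144}{121} \cdot 39 \cdot 33 = \frac{5616}{121} \cdot 33 = \frac{16848}{11}$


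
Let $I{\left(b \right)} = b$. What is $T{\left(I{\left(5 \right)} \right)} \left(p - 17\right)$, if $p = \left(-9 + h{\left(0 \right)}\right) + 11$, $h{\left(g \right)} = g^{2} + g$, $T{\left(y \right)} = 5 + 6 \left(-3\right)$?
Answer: $195$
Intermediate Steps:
$T{\left(y \right)} = -13$ ($T{\left(y \right)} = 5 - 18 = -13$)
$h{\left(g \right)} = g + g^{2}$
$p = 2$ ($p = \left(-9 + 0 \left(1 + 0\right)\right) + 11 = \left(-9 + 0 \cdot 1\right) + 11 = \left(-9 + 0\right) + 11 = -9 + 11 = 2$)
$T{\left(I{\left(5 \right)} \right)} \left(p - 17\right) = - 13 \left(2 - 17\right) = \left(-13\right) \left(-15\right) = 195$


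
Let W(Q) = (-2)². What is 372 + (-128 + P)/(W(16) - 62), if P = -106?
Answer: 10905/29 ≈ 376.03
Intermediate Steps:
W(Q) = 4
372 + (-128 + P)/(W(16) - 62) = 372 + (-128 - 106)/(4 - 62) = 372 - 234/(-58) = 372 - 234*(-1/58) = 372 + 117/29 = 10905/29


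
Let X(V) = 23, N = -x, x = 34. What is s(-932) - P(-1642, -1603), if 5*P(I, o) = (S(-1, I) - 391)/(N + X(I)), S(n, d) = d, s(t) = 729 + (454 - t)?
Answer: 114292/55 ≈ 2078.0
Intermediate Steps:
s(t) = 1183 - t
N = -34 (N = -1*34 = -34)
P(I, o) = 391/55 - I/55 (P(I, o) = ((I - 391)/(-34 + 23))/5 = ((-391 + I)/(-11))/5 = ((-391 + I)*(-1/11))/5 = (391/11 - I/11)/5 = 391/55 - I/55)
s(-932) - P(-1642, -1603) = (1183 - 1*(-932)) - (391/55 - 1/55*(-1642)) = (1183 + 932) - (391/55 + 1642/55) = 2115 - 1*2033/55 = 2115 - 2033/55 = 114292/55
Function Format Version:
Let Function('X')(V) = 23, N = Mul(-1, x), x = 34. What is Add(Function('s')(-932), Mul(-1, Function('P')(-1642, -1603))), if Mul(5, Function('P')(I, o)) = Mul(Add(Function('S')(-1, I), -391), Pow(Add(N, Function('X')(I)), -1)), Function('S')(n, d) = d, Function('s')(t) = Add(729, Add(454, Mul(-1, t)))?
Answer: Rational(114292, 55) ≈ 2078.0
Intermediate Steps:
Function('s')(t) = Add(1183, Mul(-1, t))
N = -34 (N = Mul(-1, 34) = -34)
Function('P')(I, o) = Add(Rational(391, 55), Mul(Rational(-1, 55), I)) (Function('P')(I, o) = Mul(Rational(1, 5), Mul(Add(I, -391), Pow(Add(-34, 23), -1))) = Mul(Rational(1, 5), Mul(Add(-391, I), Pow(-11, -1))) = Mul(Rational(1, 5), Mul(Add(-391, I), Rational(-1, 11))) = Mul(Rational(1, 5), Add(Rational(391, 11), Mul(Rational(-1, 11), I))) = Add(Rational(391, 55), Mul(Rational(-1, 55), I)))
Add(Function('s')(-932), Mul(-1, Function('P')(-1642, -1603))) = Add(Add(1183, Mul(-1, -932)), Mul(-1, Add(Rational(391, 55), Mul(Rational(-1, 55), -1642)))) = Add(Add(1183, 932), Mul(-1, Add(Rational(391, 55), Rational(1642, 55)))) = Add(2115, Mul(-1, Rational(2033, 55))) = Add(2115, Rational(-2033, 55)) = Rational(114292, 55)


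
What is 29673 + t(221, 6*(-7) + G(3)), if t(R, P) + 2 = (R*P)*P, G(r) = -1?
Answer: 438300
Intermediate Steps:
t(R, P) = -2 + R*P² (t(R, P) = -2 + (R*P)*P = -2 + (P*R)*P = -2 + R*P²)
29673 + t(221, 6*(-7) + G(3)) = 29673 + (-2 + 221*(6*(-7) - 1)²) = 29673 + (-2 + 221*(-42 - 1)²) = 29673 + (-2 + 221*(-43)²) = 29673 + (-2 + 221*1849) = 29673 + (-2 + 408629) = 29673 + 408627 = 438300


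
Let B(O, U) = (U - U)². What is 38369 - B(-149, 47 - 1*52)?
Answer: 38369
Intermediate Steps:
B(O, U) = 0 (B(O, U) = 0² = 0)
38369 - B(-149, 47 - 1*52) = 38369 - 1*0 = 38369 + 0 = 38369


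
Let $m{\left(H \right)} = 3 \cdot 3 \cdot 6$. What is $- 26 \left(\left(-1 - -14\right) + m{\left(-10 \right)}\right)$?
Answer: $-1742$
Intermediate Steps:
$m{\left(H \right)} = 54$ ($m{\left(H \right)} = 9 \cdot 6 = 54$)
$- 26 \left(\left(-1 - -14\right) + m{\left(-10 \right)}\right) = - 26 \left(\left(-1 - -14\right) + 54\right) = - 26 \left(\left(-1 + 14\right) + 54\right) = - 26 \left(13 + 54\right) = \left(-26\right) 67 = -1742$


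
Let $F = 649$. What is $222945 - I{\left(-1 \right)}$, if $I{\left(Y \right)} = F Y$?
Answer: $223594$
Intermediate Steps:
$I{\left(Y \right)} = 649 Y$
$222945 - I{\left(-1 \right)} = 222945 - 649 \left(-1\right) = 222945 - -649 = 222945 + 649 = 223594$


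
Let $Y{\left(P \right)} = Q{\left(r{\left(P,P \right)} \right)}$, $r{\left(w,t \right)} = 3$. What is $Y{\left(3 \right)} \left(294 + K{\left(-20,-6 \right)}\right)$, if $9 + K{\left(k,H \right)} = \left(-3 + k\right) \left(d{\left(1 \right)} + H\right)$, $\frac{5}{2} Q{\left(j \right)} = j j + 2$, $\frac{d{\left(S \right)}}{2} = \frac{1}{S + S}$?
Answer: $1760$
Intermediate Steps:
$d{\left(S \right)} = \frac{1}{S}$ ($d{\left(S \right)} = \frac{2}{S + S} = \frac{2}{2 S} = 2 \frac{1}{2 S} = \frac{1}{S}$)
$Q{\left(j \right)} = \frac{4}{5} + \frac{2 j^{2}}{5}$ ($Q{\left(j \right)} = \frac{2 \left(j j + 2\right)}{5} = \frac{2 \left(j^{2} + 2\right)}{5} = \frac{2 \left(2 + j^{2}\right)}{5} = \frac{4}{5} + \frac{2 j^{2}}{5}$)
$K{\left(k,H \right)} = -9 + \left(1 + H\right) \left(-3 + k\right)$ ($K{\left(k,H \right)} = -9 + \left(-3 + k\right) \left(1^{-1} + H\right) = -9 + \left(-3 + k\right) \left(1 + H\right) = -9 + \left(1 + H\right) \left(-3 + k\right)$)
$Y{\left(P \right)} = \frac{22}{5}$ ($Y{\left(P \right)} = \frac{4}{5} + \frac{2 \cdot 3^{2}}{5} = \frac{4}{5} + \frac{2}{5} \cdot 9 = \frac{4}{5} + \frac{18}{5} = \frac{22}{5}$)
$Y{\left(3 \right)} \left(294 + K{\left(-20,-6 \right)}\right) = \frac{22 \left(294 - -106\right)}{5} = \frac{22 \left(294 + \left(-12 - 20 + 18 + 120\right)\right)}{5} = \frac{22 \left(294 + 106\right)}{5} = \frac{22}{5} \cdot 400 = 1760$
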